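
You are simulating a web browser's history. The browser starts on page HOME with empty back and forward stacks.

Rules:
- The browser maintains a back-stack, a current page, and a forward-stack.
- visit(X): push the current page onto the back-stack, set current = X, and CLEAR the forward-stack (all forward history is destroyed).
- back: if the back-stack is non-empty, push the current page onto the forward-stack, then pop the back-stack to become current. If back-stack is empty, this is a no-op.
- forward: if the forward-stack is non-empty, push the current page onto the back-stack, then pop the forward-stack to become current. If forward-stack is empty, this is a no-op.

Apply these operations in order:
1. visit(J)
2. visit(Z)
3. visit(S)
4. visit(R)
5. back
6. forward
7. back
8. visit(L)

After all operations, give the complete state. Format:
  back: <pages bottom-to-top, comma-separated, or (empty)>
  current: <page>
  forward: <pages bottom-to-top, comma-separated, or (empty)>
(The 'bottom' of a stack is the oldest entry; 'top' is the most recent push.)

Answer: back: HOME,J,Z,S
current: L
forward: (empty)

Derivation:
After 1 (visit(J)): cur=J back=1 fwd=0
After 2 (visit(Z)): cur=Z back=2 fwd=0
After 3 (visit(S)): cur=S back=3 fwd=0
After 4 (visit(R)): cur=R back=4 fwd=0
After 5 (back): cur=S back=3 fwd=1
After 6 (forward): cur=R back=4 fwd=0
After 7 (back): cur=S back=3 fwd=1
After 8 (visit(L)): cur=L back=4 fwd=0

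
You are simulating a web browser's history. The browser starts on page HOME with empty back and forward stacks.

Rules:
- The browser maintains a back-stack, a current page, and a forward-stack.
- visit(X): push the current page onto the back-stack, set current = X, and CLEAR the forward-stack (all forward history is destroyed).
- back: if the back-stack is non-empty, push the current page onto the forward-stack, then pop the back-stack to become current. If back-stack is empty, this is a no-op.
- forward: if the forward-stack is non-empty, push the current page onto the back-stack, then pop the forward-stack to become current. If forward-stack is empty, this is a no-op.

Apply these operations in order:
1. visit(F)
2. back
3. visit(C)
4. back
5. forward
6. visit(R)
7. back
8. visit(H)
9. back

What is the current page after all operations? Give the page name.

After 1 (visit(F)): cur=F back=1 fwd=0
After 2 (back): cur=HOME back=0 fwd=1
After 3 (visit(C)): cur=C back=1 fwd=0
After 4 (back): cur=HOME back=0 fwd=1
After 5 (forward): cur=C back=1 fwd=0
After 6 (visit(R)): cur=R back=2 fwd=0
After 7 (back): cur=C back=1 fwd=1
After 8 (visit(H)): cur=H back=2 fwd=0
After 9 (back): cur=C back=1 fwd=1

Answer: C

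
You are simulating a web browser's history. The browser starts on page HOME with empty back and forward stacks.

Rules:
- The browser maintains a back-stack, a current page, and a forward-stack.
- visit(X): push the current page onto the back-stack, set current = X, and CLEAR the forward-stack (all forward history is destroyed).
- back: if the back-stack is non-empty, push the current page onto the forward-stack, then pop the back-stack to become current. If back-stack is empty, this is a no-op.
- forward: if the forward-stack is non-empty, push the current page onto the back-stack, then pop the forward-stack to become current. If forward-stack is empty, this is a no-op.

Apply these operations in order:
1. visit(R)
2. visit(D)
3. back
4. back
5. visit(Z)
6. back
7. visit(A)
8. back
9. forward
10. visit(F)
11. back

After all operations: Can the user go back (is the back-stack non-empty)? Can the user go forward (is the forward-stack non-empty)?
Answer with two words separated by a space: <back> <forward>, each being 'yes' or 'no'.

After 1 (visit(R)): cur=R back=1 fwd=0
After 2 (visit(D)): cur=D back=2 fwd=0
After 3 (back): cur=R back=1 fwd=1
After 4 (back): cur=HOME back=0 fwd=2
After 5 (visit(Z)): cur=Z back=1 fwd=0
After 6 (back): cur=HOME back=0 fwd=1
After 7 (visit(A)): cur=A back=1 fwd=0
After 8 (back): cur=HOME back=0 fwd=1
After 9 (forward): cur=A back=1 fwd=0
After 10 (visit(F)): cur=F back=2 fwd=0
After 11 (back): cur=A back=1 fwd=1

Answer: yes yes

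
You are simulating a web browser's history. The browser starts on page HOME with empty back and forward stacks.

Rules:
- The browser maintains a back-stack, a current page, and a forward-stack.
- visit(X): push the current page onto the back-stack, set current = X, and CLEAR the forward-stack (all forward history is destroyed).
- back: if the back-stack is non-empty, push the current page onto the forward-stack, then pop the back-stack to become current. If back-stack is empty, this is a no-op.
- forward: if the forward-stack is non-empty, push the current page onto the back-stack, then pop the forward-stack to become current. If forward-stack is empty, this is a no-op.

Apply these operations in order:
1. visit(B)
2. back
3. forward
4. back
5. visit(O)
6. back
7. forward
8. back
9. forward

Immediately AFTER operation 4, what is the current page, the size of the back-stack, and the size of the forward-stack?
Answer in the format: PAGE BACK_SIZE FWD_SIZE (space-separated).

After 1 (visit(B)): cur=B back=1 fwd=0
After 2 (back): cur=HOME back=0 fwd=1
After 3 (forward): cur=B back=1 fwd=0
After 4 (back): cur=HOME back=0 fwd=1

HOME 0 1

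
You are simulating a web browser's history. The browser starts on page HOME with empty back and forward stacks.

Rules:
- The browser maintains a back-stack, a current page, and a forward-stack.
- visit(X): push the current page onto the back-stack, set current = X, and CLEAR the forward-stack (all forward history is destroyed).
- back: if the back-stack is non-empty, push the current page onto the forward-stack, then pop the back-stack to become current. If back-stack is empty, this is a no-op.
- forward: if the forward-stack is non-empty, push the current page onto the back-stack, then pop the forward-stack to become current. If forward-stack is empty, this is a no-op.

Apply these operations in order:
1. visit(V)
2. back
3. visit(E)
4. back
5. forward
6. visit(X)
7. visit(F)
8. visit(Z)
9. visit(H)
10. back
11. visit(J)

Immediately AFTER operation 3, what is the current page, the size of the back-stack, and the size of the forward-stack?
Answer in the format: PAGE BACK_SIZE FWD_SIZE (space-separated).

After 1 (visit(V)): cur=V back=1 fwd=0
After 2 (back): cur=HOME back=0 fwd=1
After 3 (visit(E)): cur=E back=1 fwd=0

E 1 0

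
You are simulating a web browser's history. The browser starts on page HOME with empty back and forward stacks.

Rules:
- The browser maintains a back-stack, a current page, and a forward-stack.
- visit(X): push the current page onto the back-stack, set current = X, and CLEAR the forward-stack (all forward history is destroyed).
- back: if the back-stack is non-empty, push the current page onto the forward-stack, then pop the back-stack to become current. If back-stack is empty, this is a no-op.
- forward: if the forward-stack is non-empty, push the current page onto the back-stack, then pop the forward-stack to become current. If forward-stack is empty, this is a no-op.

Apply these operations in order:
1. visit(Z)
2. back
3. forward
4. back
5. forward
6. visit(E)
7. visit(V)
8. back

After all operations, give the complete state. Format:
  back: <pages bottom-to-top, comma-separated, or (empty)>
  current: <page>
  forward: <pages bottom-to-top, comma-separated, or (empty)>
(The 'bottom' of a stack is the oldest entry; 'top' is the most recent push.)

After 1 (visit(Z)): cur=Z back=1 fwd=0
After 2 (back): cur=HOME back=0 fwd=1
After 3 (forward): cur=Z back=1 fwd=0
After 4 (back): cur=HOME back=0 fwd=1
After 5 (forward): cur=Z back=1 fwd=0
After 6 (visit(E)): cur=E back=2 fwd=0
After 7 (visit(V)): cur=V back=3 fwd=0
After 8 (back): cur=E back=2 fwd=1

Answer: back: HOME,Z
current: E
forward: V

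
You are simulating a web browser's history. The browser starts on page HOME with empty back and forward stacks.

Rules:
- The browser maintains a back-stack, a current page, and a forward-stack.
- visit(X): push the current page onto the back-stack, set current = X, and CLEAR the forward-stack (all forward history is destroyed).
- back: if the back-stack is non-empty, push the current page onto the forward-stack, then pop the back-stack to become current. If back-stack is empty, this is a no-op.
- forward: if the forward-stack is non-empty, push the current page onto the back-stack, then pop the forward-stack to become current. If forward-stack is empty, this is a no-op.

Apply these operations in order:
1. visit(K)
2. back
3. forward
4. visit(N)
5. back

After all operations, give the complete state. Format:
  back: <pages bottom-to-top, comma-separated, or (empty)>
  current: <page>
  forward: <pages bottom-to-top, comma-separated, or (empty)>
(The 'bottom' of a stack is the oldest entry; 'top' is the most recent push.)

After 1 (visit(K)): cur=K back=1 fwd=0
After 2 (back): cur=HOME back=0 fwd=1
After 3 (forward): cur=K back=1 fwd=0
After 4 (visit(N)): cur=N back=2 fwd=0
After 5 (back): cur=K back=1 fwd=1

Answer: back: HOME
current: K
forward: N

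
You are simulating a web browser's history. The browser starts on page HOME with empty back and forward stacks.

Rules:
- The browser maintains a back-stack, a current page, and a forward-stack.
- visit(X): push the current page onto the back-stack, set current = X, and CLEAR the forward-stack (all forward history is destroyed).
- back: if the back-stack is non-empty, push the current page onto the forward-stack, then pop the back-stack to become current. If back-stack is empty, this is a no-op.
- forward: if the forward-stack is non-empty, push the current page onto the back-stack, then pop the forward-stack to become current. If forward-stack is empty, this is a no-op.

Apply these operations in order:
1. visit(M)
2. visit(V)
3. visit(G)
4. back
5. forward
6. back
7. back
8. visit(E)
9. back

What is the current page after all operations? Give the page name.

After 1 (visit(M)): cur=M back=1 fwd=0
After 2 (visit(V)): cur=V back=2 fwd=0
After 3 (visit(G)): cur=G back=3 fwd=0
After 4 (back): cur=V back=2 fwd=1
After 5 (forward): cur=G back=3 fwd=0
After 6 (back): cur=V back=2 fwd=1
After 7 (back): cur=M back=1 fwd=2
After 8 (visit(E)): cur=E back=2 fwd=0
After 9 (back): cur=M back=1 fwd=1

Answer: M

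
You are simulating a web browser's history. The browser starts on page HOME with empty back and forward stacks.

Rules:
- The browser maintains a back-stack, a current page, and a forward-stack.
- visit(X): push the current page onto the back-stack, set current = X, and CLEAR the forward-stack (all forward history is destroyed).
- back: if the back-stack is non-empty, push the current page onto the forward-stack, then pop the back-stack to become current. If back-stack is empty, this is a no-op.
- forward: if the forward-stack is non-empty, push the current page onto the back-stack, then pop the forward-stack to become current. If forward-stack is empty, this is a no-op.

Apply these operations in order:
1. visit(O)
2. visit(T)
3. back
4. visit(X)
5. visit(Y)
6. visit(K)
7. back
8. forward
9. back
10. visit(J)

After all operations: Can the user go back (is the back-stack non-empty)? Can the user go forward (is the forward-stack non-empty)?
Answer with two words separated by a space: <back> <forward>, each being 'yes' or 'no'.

Answer: yes no

Derivation:
After 1 (visit(O)): cur=O back=1 fwd=0
After 2 (visit(T)): cur=T back=2 fwd=0
After 3 (back): cur=O back=1 fwd=1
After 4 (visit(X)): cur=X back=2 fwd=0
After 5 (visit(Y)): cur=Y back=3 fwd=0
After 6 (visit(K)): cur=K back=4 fwd=0
After 7 (back): cur=Y back=3 fwd=1
After 8 (forward): cur=K back=4 fwd=0
After 9 (back): cur=Y back=3 fwd=1
After 10 (visit(J)): cur=J back=4 fwd=0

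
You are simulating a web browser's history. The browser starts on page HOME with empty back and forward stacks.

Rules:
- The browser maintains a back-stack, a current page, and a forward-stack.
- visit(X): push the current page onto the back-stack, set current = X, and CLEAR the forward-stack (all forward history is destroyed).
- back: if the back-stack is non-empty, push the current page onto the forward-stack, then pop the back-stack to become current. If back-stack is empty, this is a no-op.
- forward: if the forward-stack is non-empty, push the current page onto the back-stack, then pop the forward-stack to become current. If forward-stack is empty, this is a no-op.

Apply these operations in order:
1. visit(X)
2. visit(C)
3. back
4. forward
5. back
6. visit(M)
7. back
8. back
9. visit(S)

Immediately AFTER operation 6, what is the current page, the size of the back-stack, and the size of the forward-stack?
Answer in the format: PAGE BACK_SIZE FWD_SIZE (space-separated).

After 1 (visit(X)): cur=X back=1 fwd=0
After 2 (visit(C)): cur=C back=2 fwd=0
After 3 (back): cur=X back=1 fwd=1
After 4 (forward): cur=C back=2 fwd=0
After 5 (back): cur=X back=1 fwd=1
After 6 (visit(M)): cur=M back=2 fwd=0

M 2 0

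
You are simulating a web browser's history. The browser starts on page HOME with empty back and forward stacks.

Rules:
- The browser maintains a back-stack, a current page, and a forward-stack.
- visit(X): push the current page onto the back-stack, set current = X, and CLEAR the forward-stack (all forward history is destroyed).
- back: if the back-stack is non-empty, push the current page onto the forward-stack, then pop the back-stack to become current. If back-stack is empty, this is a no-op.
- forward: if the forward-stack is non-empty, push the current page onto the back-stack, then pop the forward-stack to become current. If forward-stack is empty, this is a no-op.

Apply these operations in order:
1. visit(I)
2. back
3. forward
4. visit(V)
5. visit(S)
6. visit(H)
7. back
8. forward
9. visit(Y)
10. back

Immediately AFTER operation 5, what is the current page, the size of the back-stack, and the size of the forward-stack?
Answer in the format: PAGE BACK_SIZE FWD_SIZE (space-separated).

After 1 (visit(I)): cur=I back=1 fwd=0
After 2 (back): cur=HOME back=0 fwd=1
After 3 (forward): cur=I back=1 fwd=0
After 4 (visit(V)): cur=V back=2 fwd=0
After 5 (visit(S)): cur=S back=3 fwd=0

S 3 0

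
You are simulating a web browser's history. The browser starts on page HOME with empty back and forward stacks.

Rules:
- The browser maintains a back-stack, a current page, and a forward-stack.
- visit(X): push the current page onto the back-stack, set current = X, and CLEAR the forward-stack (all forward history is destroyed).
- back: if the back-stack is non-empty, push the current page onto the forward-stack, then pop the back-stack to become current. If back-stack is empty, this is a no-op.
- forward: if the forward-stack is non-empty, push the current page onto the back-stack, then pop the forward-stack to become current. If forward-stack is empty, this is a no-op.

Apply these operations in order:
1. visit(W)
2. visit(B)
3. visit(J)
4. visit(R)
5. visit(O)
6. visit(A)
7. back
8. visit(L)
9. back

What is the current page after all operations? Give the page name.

After 1 (visit(W)): cur=W back=1 fwd=0
After 2 (visit(B)): cur=B back=2 fwd=0
After 3 (visit(J)): cur=J back=3 fwd=0
After 4 (visit(R)): cur=R back=4 fwd=0
After 5 (visit(O)): cur=O back=5 fwd=0
After 6 (visit(A)): cur=A back=6 fwd=0
After 7 (back): cur=O back=5 fwd=1
After 8 (visit(L)): cur=L back=6 fwd=0
After 9 (back): cur=O back=5 fwd=1

Answer: O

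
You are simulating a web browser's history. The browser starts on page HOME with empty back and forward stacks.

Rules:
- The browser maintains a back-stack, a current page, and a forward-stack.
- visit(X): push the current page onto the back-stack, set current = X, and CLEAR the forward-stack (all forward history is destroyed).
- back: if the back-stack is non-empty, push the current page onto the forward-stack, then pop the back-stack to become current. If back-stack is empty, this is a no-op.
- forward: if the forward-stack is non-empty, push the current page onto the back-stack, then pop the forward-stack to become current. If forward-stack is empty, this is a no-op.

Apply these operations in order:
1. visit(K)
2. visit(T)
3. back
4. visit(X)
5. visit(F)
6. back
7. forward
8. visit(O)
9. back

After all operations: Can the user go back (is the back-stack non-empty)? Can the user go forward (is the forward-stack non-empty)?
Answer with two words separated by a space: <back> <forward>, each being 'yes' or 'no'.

Answer: yes yes

Derivation:
After 1 (visit(K)): cur=K back=1 fwd=0
After 2 (visit(T)): cur=T back=2 fwd=0
After 3 (back): cur=K back=1 fwd=1
After 4 (visit(X)): cur=X back=2 fwd=0
After 5 (visit(F)): cur=F back=3 fwd=0
After 6 (back): cur=X back=2 fwd=1
After 7 (forward): cur=F back=3 fwd=0
After 8 (visit(O)): cur=O back=4 fwd=0
After 9 (back): cur=F back=3 fwd=1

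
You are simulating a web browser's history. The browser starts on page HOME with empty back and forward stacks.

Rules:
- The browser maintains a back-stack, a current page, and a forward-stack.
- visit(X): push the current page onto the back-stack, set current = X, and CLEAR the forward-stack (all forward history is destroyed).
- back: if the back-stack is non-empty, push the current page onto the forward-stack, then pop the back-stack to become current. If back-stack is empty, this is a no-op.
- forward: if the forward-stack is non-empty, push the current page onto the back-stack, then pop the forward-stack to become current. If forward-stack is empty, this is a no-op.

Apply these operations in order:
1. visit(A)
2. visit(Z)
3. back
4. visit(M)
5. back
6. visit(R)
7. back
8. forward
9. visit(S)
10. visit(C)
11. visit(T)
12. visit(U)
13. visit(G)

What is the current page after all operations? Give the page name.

Answer: G

Derivation:
After 1 (visit(A)): cur=A back=1 fwd=0
After 2 (visit(Z)): cur=Z back=2 fwd=0
After 3 (back): cur=A back=1 fwd=1
After 4 (visit(M)): cur=M back=2 fwd=0
After 5 (back): cur=A back=1 fwd=1
After 6 (visit(R)): cur=R back=2 fwd=0
After 7 (back): cur=A back=1 fwd=1
After 8 (forward): cur=R back=2 fwd=0
After 9 (visit(S)): cur=S back=3 fwd=0
After 10 (visit(C)): cur=C back=4 fwd=0
After 11 (visit(T)): cur=T back=5 fwd=0
After 12 (visit(U)): cur=U back=6 fwd=0
After 13 (visit(G)): cur=G back=7 fwd=0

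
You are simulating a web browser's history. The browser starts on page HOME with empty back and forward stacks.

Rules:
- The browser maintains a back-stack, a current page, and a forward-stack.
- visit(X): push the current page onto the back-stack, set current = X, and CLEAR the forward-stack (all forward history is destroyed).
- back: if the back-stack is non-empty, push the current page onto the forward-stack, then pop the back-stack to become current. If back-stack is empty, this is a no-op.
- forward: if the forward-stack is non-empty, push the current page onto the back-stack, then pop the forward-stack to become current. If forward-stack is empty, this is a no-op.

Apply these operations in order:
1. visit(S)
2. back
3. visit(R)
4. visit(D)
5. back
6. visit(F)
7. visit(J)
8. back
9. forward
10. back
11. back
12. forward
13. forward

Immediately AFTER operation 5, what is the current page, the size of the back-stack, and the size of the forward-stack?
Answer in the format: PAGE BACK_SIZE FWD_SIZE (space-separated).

After 1 (visit(S)): cur=S back=1 fwd=0
After 2 (back): cur=HOME back=0 fwd=1
After 3 (visit(R)): cur=R back=1 fwd=0
After 4 (visit(D)): cur=D back=2 fwd=0
After 5 (back): cur=R back=1 fwd=1

R 1 1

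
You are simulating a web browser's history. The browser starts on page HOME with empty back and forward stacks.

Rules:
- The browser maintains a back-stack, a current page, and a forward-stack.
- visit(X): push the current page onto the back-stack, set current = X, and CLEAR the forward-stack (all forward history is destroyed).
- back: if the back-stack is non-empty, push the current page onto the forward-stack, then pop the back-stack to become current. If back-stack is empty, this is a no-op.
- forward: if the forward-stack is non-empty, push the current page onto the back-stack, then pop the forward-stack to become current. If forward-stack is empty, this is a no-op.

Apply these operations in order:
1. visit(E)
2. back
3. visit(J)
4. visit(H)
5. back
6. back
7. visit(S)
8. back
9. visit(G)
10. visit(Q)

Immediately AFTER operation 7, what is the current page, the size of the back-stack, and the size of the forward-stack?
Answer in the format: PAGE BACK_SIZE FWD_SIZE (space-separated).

After 1 (visit(E)): cur=E back=1 fwd=0
After 2 (back): cur=HOME back=0 fwd=1
After 3 (visit(J)): cur=J back=1 fwd=0
After 4 (visit(H)): cur=H back=2 fwd=0
After 5 (back): cur=J back=1 fwd=1
After 6 (back): cur=HOME back=0 fwd=2
After 7 (visit(S)): cur=S back=1 fwd=0

S 1 0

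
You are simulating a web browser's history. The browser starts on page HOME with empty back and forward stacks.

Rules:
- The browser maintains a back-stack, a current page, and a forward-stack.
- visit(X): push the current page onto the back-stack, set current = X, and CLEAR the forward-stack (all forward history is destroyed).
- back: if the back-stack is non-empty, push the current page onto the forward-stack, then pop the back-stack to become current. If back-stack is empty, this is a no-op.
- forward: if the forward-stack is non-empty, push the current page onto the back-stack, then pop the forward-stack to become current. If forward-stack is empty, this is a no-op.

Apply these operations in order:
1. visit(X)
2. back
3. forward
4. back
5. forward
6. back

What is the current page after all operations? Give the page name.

Answer: HOME

Derivation:
After 1 (visit(X)): cur=X back=1 fwd=0
After 2 (back): cur=HOME back=0 fwd=1
After 3 (forward): cur=X back=1 fwd=0
After 4 (back): cur=HOME back=0 fwd=1
After 5 (forward): cur=X back=1 fwd=0
After 6 (back): cur=HOME back=0 fwd=1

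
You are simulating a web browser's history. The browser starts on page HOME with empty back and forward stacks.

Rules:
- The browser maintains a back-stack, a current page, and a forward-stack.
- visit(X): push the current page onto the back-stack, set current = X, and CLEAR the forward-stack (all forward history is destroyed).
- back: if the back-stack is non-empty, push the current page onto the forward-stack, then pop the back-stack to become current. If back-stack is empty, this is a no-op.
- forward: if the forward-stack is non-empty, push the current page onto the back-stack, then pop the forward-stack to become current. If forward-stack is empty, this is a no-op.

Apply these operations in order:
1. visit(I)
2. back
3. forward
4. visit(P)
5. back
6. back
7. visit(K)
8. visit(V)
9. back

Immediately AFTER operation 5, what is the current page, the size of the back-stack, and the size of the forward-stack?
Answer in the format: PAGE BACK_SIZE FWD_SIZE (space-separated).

After 1 (visit(I)): cur=I back=1 fwd=0
After 2 (back): cur=HOME back=0 fwd=1
After 3 (forward): cur=I back=1 fwd=0
After 4 (visit(P)): cur=P back=2 fwd=0
After 5 (back): cur=I back=1 fwd=1

I 1 1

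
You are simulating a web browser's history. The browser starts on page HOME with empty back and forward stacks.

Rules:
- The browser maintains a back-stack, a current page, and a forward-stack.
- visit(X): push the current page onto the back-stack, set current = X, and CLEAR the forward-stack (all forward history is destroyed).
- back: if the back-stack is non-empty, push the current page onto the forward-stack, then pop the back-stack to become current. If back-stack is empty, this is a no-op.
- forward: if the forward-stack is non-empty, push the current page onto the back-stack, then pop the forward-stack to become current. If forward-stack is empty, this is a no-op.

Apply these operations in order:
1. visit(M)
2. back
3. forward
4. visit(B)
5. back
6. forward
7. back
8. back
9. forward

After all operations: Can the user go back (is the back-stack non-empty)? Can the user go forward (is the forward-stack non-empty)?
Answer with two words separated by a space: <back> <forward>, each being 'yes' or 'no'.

Answer: yes yes

Derivation:
After 1 (visit(M)): cur=M back=1 fwd=0
After 2 (back): cur=HOME back=0 fwd=1
After 3 (forward): cur=M back=1 fwd=0
After 4 (visit(B)): cur=B back=2 fwd=0
After 5 (back): cur=M back=1 fwd=1
After 6 (forward): cur=B back=2 fwd=0
After 7 (back): cur=M back=1 fwd=1
After 8 (back): cur=HOME back=0 fwd=2
After 9 (forward): cur=M back=1 fwd=1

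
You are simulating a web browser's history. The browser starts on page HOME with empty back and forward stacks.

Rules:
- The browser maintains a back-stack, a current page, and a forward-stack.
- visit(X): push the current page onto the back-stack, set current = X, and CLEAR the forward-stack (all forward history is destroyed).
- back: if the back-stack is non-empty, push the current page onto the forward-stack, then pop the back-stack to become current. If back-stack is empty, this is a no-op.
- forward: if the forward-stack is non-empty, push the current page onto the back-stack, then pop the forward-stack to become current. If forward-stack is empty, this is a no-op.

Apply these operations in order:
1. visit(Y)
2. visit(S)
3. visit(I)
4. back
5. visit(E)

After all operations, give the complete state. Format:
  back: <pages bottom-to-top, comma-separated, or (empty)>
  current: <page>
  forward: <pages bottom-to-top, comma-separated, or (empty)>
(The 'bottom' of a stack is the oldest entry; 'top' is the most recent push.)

After 1 (visit(Y)): cur=Y back=1 fwd=0
After 2 (visit(S)): cur=S back=2 fwd=0
After 3 (visit(I)): cur=I back=3 fwd=0
After 4 (back): cur=S back=2 fwd=1
After 5 (visit(E)): cur=E back=3 fwd=0

Answer: back: HOME,Y,S
current: E
forward: (empty)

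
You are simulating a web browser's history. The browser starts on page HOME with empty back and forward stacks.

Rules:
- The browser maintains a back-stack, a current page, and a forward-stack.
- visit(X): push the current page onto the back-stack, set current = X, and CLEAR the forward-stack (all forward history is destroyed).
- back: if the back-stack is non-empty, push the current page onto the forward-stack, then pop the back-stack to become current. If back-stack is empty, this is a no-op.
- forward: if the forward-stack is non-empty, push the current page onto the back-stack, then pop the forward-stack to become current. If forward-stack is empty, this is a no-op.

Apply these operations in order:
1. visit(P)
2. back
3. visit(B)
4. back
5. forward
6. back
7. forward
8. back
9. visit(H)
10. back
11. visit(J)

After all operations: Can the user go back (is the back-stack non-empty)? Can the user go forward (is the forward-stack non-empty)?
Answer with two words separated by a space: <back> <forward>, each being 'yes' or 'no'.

Answer: yes no

Derivation:
After 1 (visit(P)): cur=P back=1 fwd=0
After 2 (back): cur=HOME back=0 fwd=1
After 3 (visit(B)): cur=B back=1 fwd=0
After 4 (back): cur=HOME back=0 fwd=1
After 5 (forward): cur=B back=1 fwd=0
After 6 (back): cur=HOME back=0 fwd=1
After 7 (forward): cur=B back=1 fwd=0
After 8 (back): cur=HOME back=0 fwd=1
After 9 (visit(H)): cur=H back=1 fwd=0
After 10 (back): cur=HOME back=0 fwd=1
After 11 (visit(J)): cur=J back=1 fwd=0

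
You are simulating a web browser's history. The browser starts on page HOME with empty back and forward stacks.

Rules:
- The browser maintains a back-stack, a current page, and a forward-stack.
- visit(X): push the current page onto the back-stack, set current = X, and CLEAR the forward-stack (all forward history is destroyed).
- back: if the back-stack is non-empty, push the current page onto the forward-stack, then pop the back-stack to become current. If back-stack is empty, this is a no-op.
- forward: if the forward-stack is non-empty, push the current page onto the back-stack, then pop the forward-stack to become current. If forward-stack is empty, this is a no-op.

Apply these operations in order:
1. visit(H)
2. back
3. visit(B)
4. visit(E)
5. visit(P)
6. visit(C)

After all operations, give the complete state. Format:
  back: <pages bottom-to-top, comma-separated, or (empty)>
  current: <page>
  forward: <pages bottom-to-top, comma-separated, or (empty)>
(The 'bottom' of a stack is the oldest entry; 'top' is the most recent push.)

After 1 (visit(H)): cur=H back=1 fwd=0
After 2 (back): cur=HOME back=0 fwd=1
After 3 (visit(B)): cur=B back=1 fwd=0
After 4 (visit(E)): cur=E back=2 fwd=0
After 5 (visit(P)): cur=P back=3 fwd=0
After 6 (visit(C)): cur=C back=4 fwd=0

Answer: back: HOME,B,E,P
current: C
forward: (empty)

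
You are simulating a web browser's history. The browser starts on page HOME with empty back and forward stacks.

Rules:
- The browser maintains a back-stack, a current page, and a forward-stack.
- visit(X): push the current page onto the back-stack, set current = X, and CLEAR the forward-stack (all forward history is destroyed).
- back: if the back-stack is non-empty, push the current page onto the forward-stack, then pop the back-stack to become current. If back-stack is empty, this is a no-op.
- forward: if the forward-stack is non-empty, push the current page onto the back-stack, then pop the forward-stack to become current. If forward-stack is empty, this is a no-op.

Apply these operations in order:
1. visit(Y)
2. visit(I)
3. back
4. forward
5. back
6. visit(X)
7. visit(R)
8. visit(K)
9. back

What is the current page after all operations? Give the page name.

After 1 (visit(Y)): cur=Y back=1 fwd=0
After 2 (visit(I)): cur=I back=2 fwd=0
After 3 (back): cur=Y back=1 fwd=1
After 4 (forward): cur=I back=2 fwd=0
After 5 (back): cur=Y back=1 fwd=1
After 6 (visit(X)): cur=X back=2 fwd=0
After 7 (visit(R)): cur=R back=3 fwd=0
After 8 (visit(K)): cur=K back=4 fwd=0
After 9 (back): cur=R back=3 fwd=1

Answer: R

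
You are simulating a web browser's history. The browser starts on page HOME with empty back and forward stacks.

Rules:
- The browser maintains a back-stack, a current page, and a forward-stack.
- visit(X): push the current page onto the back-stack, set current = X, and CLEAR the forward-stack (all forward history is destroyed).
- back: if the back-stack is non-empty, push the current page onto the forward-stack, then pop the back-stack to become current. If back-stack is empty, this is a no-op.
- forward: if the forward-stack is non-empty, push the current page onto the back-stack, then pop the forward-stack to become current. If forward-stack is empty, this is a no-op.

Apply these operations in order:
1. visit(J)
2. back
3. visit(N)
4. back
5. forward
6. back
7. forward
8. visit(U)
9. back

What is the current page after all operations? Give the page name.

After 1 (visit(J)): cur=J back=1 fwd=0
After 2 (back): cur=HOME back=0 fwd=1
After 3 (visit(N)): cur=N back=1 fwd=0
After 4 (back): cur=HOME back=0 fwd=1
After 5 (forward): cur=N back=1 fwd=0
After 6 (back): cur=HOME back=0 fwd=1
After 7 (forward): cur=N back=1 fwd=0
After 8 (visit(U)): cur=U back=2 fwd=0
After 9 (back): cur=N back=1 fwd=1

Answer: N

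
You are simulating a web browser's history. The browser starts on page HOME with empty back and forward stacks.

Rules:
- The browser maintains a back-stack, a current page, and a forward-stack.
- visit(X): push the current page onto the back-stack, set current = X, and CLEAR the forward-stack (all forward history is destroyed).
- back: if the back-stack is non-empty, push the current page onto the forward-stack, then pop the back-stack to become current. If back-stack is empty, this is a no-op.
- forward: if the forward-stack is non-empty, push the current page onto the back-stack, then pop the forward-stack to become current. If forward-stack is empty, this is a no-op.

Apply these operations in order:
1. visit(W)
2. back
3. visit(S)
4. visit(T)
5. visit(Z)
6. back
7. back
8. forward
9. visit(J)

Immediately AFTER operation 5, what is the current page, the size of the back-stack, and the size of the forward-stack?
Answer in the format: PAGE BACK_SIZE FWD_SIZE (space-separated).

After 1 (visit(W)): cur=W back=1 fwd=0
After 2 (back): cur=HOME back=0 fwd=1
After 3 (visit(S)): cur=S back=1 fwd=0
After 4 (visit(T)): cur=T back=2 fwd=0
After 5 (visit(Z)): cur=Z back=3 fwd=0

Z 3 0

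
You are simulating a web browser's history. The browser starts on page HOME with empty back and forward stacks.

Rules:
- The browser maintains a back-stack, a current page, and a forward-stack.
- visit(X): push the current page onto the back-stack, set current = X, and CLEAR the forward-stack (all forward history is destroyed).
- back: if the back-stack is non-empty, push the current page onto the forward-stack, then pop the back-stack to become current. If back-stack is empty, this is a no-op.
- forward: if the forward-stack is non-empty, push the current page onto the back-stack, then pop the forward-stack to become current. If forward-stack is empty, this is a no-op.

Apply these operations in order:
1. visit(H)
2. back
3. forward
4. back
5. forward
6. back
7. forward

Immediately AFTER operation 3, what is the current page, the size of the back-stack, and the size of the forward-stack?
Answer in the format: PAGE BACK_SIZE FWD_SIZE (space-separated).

After 1 (visit(H)): cur=H back=1 fwd=0
After 2 (back): cur=HOME back=0 fwd=1
After 3 (forward): cur=H back=1 fwd=0

H 1 0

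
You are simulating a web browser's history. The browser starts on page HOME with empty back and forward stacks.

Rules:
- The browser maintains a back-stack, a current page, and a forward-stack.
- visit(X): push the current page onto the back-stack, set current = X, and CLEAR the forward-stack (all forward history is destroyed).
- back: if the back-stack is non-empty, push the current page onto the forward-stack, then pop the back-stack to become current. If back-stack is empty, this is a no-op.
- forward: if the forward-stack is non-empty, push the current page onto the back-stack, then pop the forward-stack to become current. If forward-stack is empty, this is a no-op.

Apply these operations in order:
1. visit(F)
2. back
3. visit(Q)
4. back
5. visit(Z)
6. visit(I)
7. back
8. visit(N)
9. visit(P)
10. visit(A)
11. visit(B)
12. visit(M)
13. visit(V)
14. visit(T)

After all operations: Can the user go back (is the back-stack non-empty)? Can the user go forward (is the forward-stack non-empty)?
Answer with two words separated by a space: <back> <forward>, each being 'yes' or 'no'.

After 1 (visit(F)): cur=F back=1 fwd=0
After 2 (back): cur=HOME back=0 fwd=1
After 3 (visit(Q)): cur=Q back=1 fwd=0
After 4 (back): cur=HOME back=0 fwd=1
After 5 (visit(Z)): cur=Z back=1 fwd=0
After 6 (visit(I)): cur=I back=2 fwd=0
After 7 (back): cur=Z back=1 fwd=1
After 8 (visit(N)): cur=N back=2 fwd=0
After 9 (visit(P)): cur=P back=3 fwd=0
After 10 (visit(A)): cur=A back=4 fwd=0
After 11 (visit(B)): cur=B back=5 fwd=0
After 12 (visit(M)): cur=M back=6 fwd=0
After 13 (visit(V)): cur=V back=7 fwd=0
After 14 (visit(T)): cur=T back=8 fwd=0

Answer: yes no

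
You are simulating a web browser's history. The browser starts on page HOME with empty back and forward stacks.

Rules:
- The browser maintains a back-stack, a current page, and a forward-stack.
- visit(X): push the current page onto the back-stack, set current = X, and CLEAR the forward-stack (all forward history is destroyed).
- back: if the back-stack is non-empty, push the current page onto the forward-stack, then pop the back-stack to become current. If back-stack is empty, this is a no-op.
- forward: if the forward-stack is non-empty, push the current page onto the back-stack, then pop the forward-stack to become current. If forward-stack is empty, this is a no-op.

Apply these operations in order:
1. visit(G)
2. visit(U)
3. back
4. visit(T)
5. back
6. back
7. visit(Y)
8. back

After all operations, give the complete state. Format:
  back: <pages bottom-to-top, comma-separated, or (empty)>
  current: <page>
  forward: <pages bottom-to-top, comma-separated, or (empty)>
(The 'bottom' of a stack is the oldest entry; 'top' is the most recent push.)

Answer: back: (empty)
current: HOME
forward: Y

Derivation:
After 1 (visit(G)): cur=G back=1 fwd=0
After 2 (visit(U)): cur=U back=2 fwd=0
After 3 (back): cur=G back=1 fwd=1
After 4 (visit(T)): cur=T back=2 fwd=0
After 5 (back): cur=G back=1 fwd=1
After 6 (back): cur=HOME back=0 fwd=2
After 7 (visit(Y)): cur=Y back=1 fwd=0
After 8 (back): cur=HOME back=0 fwd=1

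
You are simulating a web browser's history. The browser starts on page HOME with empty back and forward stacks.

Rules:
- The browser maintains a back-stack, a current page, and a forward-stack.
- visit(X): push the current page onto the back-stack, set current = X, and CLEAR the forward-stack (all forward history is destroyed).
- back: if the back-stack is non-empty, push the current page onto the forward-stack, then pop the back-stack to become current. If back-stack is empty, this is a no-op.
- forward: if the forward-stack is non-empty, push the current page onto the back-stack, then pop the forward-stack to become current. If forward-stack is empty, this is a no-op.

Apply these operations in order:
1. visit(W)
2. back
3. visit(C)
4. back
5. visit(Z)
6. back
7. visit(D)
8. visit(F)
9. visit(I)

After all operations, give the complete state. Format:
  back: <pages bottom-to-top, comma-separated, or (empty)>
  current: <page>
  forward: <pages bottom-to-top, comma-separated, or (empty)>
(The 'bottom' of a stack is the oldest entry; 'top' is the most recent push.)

Answer: back: HOME,D,F
current: I
forward: (empty)

Derivation:
After 1 (visit(W)): cur=W back=1 fwd=0
After 2 (back): cur=HOME back=0 fwd=1
After 3 (visit(C)): cur=C back=1 fwd=0
After 4 (back): cur=HOME back=0 fwd=1
After 5 (visit(Z)): cur=Z back=1 fwd=0
After 6 (back): cur=HOME back=0 fwd=1
After 7 (visit(D)): cur=D back=1 fwd=0
After 8 (visit(F)): cur=F back=2 fwd=0
After 9 (visit(I)): cur=I back=3 fwd=0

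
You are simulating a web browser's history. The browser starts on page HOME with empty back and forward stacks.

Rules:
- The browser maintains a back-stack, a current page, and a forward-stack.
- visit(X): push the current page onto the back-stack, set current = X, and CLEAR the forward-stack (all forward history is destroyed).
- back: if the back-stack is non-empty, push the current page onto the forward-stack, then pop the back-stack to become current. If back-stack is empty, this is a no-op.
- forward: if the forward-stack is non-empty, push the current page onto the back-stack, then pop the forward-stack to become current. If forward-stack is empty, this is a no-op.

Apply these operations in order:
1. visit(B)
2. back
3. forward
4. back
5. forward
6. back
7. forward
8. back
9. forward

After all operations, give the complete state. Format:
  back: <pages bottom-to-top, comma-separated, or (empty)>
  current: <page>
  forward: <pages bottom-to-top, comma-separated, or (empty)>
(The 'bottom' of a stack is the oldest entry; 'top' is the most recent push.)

After 1 (visit(B)): cur=B back=1 fwd=0
After 2 (back): cur=HOME back=0 fwd=1
After 3 (forward): cur=B back=1 fwd=0
After 4 (back): cur=HOME back=0 fwd=1
After 5 (forward): cur=B back=1 fwd=0
After 6 (back): cur=HOME back=0 fwd=1
After 7 (forward): cur=B back=1 fwd=0
After 8 (back): cur=HOME back=0 fwd=1
After 9 (forward): cur=B back=1 fwd=0

Answer: back: HOME
current: B
forward: (empty)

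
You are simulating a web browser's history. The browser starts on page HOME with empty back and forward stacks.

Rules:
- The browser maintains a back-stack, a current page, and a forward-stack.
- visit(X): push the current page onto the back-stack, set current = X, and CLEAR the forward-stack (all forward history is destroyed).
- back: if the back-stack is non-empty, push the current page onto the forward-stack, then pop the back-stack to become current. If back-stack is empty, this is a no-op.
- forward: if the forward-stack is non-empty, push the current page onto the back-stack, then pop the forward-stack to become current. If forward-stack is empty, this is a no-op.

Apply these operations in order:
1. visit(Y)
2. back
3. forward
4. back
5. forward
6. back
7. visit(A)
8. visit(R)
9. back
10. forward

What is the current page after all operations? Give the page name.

Answer: R

Derivation:
After 1 (visit(Y)): cur=Y back=1 fwd=0
After 2 (back): cur=HOME back=0 fwd=1
After 3 (forward): cur=Y back=1 fwd=0
After 4 (back): cur=HOME back=0 fwd=1
After 5 (forward): cur=Y back=1 fwd=0
After 6 (back): cur=HOME back=0 fwd=1
After 7 (visit(A)): cur=A back=1 fwd=0
After 8 (visit(R)): cur=R back=2 fwd=0
After 9 (back): cur=A back=1 fwd=1
After 10 (forward): cur=R back=2 fwd=0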